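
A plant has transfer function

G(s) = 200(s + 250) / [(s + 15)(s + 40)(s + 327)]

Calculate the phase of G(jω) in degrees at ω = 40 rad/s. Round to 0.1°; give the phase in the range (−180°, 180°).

At s = jω = j40:
zero (s+250): 250 + j40 → |·| = √(250²+40²) = √64100 ≈ 253.18, ∠ = arctan(40/250) ≈ 9.09°
pole (s+15): 15 + j40 → |·| = √(15²+40²) = √1825 ≈ 42.72, ∠ = arctan(40/15) ≈ 69.44°
pole (s+40): 40 + j40 → |·| = √(40²+40²) = √3200 ≈ 56.569, ∠ = arctan(40/40) ≈ 45.00°
pole (s+327): 327 + j40 → |·| = √(327²+40²) = √108529 ≈ 329.44, ∠ = arctan(40/327) ≈ 6.97°
∠G = 9.09° − 121.41° = -112.32°

-112.3°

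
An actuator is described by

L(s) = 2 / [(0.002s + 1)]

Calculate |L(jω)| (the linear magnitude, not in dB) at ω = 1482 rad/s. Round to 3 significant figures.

0.639

At ω = 1482 rad/s:
pole (1 + j1482·0.002) = 1 + j2.964 → |·| ≈ 3.1281, ∠ ≈ 71.36°
|L| = 2 · 1 / (3.1281) ≈ 0.63937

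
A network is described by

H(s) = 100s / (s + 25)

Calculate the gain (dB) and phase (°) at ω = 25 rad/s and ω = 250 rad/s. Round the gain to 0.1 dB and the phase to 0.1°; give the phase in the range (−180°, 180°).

At s = jω = j25:
zero at origin: s = j25 → |·| = 25, ∠ = 90.00°
pole (s+25): 25 + j25 → |·| = √(25²+25²) = √1250 ≈ 35.355, ∠ = arctan(25/25) ≈ 45.00°
|H| = 100 · 25 / 35.355 ≈ 70.711
Gain = 20 log₁₀(70.711) ≈ 36.99 dB
∠H = 90.00° − 45.00° = 45.00°

At s = jω = j250:
zero at origin: s = j250 → |·| = 250, ∠ = 90.00°
pole (s+25): 25 + j250 → |·| = √(25²+250²) = √63125 ≈ 251.25, ∠ = arctan(250/25) ≈ 84.29°
|H| = 100 · 250 / 251.25 ≈ 99.502
Gain = 20 log₁₀(99.502) ≈ 39.96 dB
∠H = 90.00° − 84.29° = 5.71°

ω = 25: 37.0 dB, 45.0°; ω = 250: 40.0 dB, 5.7°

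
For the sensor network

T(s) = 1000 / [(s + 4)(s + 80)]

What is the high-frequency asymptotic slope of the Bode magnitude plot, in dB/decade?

Each pole contributes −20 dB/decade at high frequency; each zero contributes +20 dB/decade.
Net: 0 zero(s) − 2 pole(s) → -40 dB/decade.

-40 dB/decade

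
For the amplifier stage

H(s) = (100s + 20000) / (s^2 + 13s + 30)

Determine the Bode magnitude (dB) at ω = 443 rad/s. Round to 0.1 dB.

Substitute s = j443:
Numerator: 100(j443) + 20000 = 20000 + j44300
Denominator: (j443)^2 + 13(j443) + 30 = -196219 + j5759
|N| = √(20000² + 44300²) ≈ 48605, ∠N ≈ 65.70°
|D| = √(196219² + 5759²) ≈ 1.963e+05, ∠D ≈ 178.32°
|H| = 48605 / 1.963e+05 ≈ 0.24761
Gain = 20 log₁₀(0.24761) ≈ -12.12 dB

-12.1 dB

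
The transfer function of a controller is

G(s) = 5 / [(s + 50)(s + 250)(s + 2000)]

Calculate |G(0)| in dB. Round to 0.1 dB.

-134.0 dB

G(0) = 5 / (50·250·2000) ≈ 2e-07
20 log₁₀(2e-07) ≈ -133.98 dB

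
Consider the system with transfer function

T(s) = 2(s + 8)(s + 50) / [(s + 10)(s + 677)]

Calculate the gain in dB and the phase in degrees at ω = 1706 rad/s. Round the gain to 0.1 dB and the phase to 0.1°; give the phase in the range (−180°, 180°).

At s = jω = j1706:
zero (s+8): 8 + j1706 → |·| = √(8²+1706²) = √2910500 ≈ 1706, ∠ = arctan(1706/8) ≈ 89.73°
zero (s+50): 50 + j1706 → |·| = √(50²+1706²) = √2912936 ≈ 1706.7, ∠ = arctan(1706/50) ≈ 88.32°
pole (s+10): 10 + j1706 → |·| = √(10²+1706²) = √2910536 ≈ 1706, ∠ = arctan(1706/10) ≈ 89.66°
pole (s+677): 677 + j1706 → |·| = √(677²+1706²) = √3368765 ≈ 1835.4, ∠ = arctan(1706/677) ≈ 68.36°
|T| = 2 · 2.9116e+06 / 3.1312e+06 ≈ 1.8597
Gain = 20 log₁₀(1.8597) ≈ 5.39 dB
∠T = 178.05° − 158.02° = 20.03°

5.4 dB, 20.0°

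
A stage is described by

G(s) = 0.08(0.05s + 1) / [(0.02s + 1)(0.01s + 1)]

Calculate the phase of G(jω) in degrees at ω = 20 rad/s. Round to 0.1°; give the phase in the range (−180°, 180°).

At ω = 20 rad/s:
zero (1 + j20·0.05) = 1 + j1 → |·| ≈ 1.4142, ∠ ≈ 45.00°
pole (1 + j20·0.02) = 1 + j0.4 → |·| ≈ 1.077, ∠ ≈ 21.80°
pole (1 + j20·0.01) = 1 + j0.2 → |·| ≈ 1.0198, ∠ ≈ 11.31°
∠G = (45.00°) − (21.80° + 11.31°) = 11.89°

11.9°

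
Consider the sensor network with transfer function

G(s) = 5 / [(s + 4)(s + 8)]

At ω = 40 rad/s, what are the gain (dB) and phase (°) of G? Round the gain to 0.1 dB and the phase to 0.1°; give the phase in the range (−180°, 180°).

-50.3 dB, -163.0°

At s = jω = j40:
pole (s+4): 4 + j40 → |·| = √(4²+40²) = √1616 ≈ 40.2, ∠ = arctan(40/4) ≈ 84.29°
pole (s+8): 8 + j40 → |·| = √(8²+40²) = √1664 ≈ 40.792, ∠ = arctan(40/8) ≈ 78.69°
|G| = 5 / 1639.8 ≈ 0.0030492
Gain = 20 log₁₀(0.0030492) ≈ -50.32 dB
∠G = 0.00° − 162.98° = -162.98°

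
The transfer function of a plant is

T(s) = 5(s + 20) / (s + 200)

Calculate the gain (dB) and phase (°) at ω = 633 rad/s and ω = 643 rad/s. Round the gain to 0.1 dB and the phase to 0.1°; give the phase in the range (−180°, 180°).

ω = 633: 13.6 dB, 15.7°; ω = 643: 13.6 dB, 15.5°

At s = jω = j633:
zero (s+20): 20 + j633 → |·| = √(20²+633²) = √401089 ≈ 633.32, ∠ = arctan(633/20) ≈ 88.19°
pole (s+200): 200 + j633 → |·| = √(200²+633²) = √440689 ≈ 663.84, ∠ = arctan(633/200) ≈ 72.47°
|T| = 5 · 633.32 / 663.84 ≈ 4.7701
Gain = 20 log₁₀(4.7701) ≈ 13.57 dB
∠T = 88.19° − 72.47° = 15.72°

At s = jω = j643:
zero (s+20): 20 + j643 → |·| = √(20²+643²) = √413849 ≈ 643.31, ∠ = arctan(643/20) ≈ 88.22°
pole (s+200): 200 + j643 → |·| = √(200²+643²) = √453449 ≈ 673.39, ∠ = arctan(643/200) ≈ 72.72°
|T| = 5 · 643.31 / 673.39 ≈ 4.7767
Gain = 20 log₁₀(4.7767) ≈ 13.58 dB
∠T = 88.22° − 72.72° = 15.50°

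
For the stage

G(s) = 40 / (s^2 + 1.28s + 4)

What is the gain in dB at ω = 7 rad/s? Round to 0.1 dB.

-1.2 dB

At s = jω = j7:
quadratic: (j7)² + 1.28·j7 + 4 = -45 + j8.96 → |·| ≈ 45.883, ∠ ≈ 168.74°
|G| = 40 / 45.883 ≈ 0.87178
Gain = 20 log₁₀(0.87178) ≈ -1.19 dB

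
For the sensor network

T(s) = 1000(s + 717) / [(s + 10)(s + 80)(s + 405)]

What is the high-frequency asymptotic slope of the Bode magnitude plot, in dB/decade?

Each pole contributes −20 dB/decade at high frequency; each zero contributes +20 dB/decade.
Net: 1 zero(s) − 3 pole(s) → -40 dB/decade.

-40 dB/decade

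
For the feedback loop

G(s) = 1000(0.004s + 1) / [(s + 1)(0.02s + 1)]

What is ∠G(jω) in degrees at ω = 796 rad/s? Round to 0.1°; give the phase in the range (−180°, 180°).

-103.8°

At ω = 796 rad/s:
zero (1 + j796·0.004) = 1 + j3.184 → |·| ≈ 3.3373, ∠ ≈ 72.56°
pole (1 + j796·1) = 1 + j796 → |·| ≈ 796, ∠ ≈ 89.93°
pole (1 + j796·0.02) = 1 + j15.92 → |·| ≈ 15.951, ∠ ≈ 86.41°
∠G = (72.56°) − (89.93° + 86.41°) = -103.78°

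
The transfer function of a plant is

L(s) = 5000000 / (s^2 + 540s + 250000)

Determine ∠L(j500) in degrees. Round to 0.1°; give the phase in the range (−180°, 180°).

At s = jω = j500:
quadratic: (j500)² + 540·j500 + 250000 = 0 + j270000 → |·| ≈ 2.7e+05, ∠ ≈ 90.00°
∠L = 0.00° − 90.00° = -90.00°

-90.0°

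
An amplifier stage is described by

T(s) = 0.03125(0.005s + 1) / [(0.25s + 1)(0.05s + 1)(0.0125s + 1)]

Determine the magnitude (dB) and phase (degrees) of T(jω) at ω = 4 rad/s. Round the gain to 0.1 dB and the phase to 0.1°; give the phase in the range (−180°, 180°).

-33.3 dB, -58.0°

At ω = 4 rad/s:
zero (1 + j4·0.005) = 1 + j0.02 → |·| ≈ 1.0002, ∠ ≈ 1.15°
pole (1 + j4·0.25) = 1 + j1 → |·| ≈ 1.4142, ∠ ≈ 45.00°
pole (1 + j4·0.05) = 1 + j0.2 → |·| ≈ 1.0198, ∠ ≈ 11.31°
pole (1 + j4·0.0125) = 1 + j0.05 → |·| ≈ 1.0012, ∠ ≈ 2.86°
|T| = 0.03125 · 1.0002 / (1.4142 · 1.0198 · 1.0012) ≈ 0.021647
Gain = 20 log₁₀(0.021647) ≈ -33.29 dB
∠T = (1.15°) − (45.00° + 11.31° + 2.86°) = -58.02°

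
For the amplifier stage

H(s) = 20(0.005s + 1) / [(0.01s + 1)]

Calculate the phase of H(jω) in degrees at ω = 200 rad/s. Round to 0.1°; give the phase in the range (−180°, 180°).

-18.4°

At ω = 200 rad/s:
zero (1 + j200·0.005) = 1 + j1 → |·| ≈ 1.4142, ∠ ≈ 45.00°
pole (1 + j200·0.01) = 1 + j2 → |·| ≈ 2.2361, ∠ ≈ 63.43°
∠H = (45.00°) − (63.43°) = -18.43°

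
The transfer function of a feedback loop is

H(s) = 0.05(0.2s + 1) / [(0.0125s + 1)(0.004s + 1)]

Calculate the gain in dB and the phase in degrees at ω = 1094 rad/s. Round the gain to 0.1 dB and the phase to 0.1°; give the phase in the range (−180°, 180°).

At ω = 1094 rad/s:
zero (1 + j1094·0.2) = 1 + j218.8 → |·| ≈ 218.8, ∠ ≈ 89.74°
pole (1 + j1094·0.0125) = 1 + j13.675 → |·| ≈ 13.712, ∠ ≈ 85.82°
pole (1 + j1094·0.004) = 1 + j4.376 → |·| ≈ 4.4888, ∠ ≈ 77.13°
|H| = 0.05 · 218.8 / (13.712 · 4.4888) ≈ 0.17774
Gain = 20 log₁₀(0.17774) ≈ -15.00 dB
∠H = (89.74°) − (85.82° + 77.13°) = -73.21°

-15.0 dB, -73.2°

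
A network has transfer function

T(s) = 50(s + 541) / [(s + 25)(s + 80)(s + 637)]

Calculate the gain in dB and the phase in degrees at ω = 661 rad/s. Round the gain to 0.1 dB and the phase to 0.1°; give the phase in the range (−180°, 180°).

At s = jω = j661:
zero (s+541): 541 + j661 → |·| = √(541²+661²) = √729602 ≈ 854.17, ∠ = arctan(661/541) ≈ 50.70°
pole (s+25): 25 + j661 → |·| = √(25²+661²) = √437546 ≈ 661.47, ∠ = arctan(661/25) ≈ 87.83°
pole (s+80): 80 + j661 → |·| = √(80²+661²) = √443321 ≈ 665.82, ∠ = arctan(661/80) ≈ 83.10°
pole (s+637): 637 + j661 → |·| = √(637²+661²) = √842690 ≈ 917.98, ∠ = arctan(661/637) ≈ 46.06°
|T| = 50 · 854.17 / 4.043e+08 ≈ 0.00010564
Gain = 20 log₁₀(0.00010564) ≈ -79.52 dB
∠T = 50.70° − 216.99° = -166.29°

-79.5 dB, -166.3°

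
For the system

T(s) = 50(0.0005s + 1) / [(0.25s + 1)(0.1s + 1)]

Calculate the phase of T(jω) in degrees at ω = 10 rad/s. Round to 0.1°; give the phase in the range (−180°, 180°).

-112.9°

At ω = 10 rad/s:
zero (1 + j10·0.0005) = 1 + j0.005 → |·| ≈ 1, ∠ ≈ 0.29°
pole (1 + j10·0.25) = 1 + j2.5 → |·| ≈ 2.6926, ∠ ≈ 68.20°
pole (1 + j10·0.1) = 1 + j1 → |·| ≈ 1.4142, ∠ ≈ 45.00°
∠T = (0.29°) − (68.20° + 45.00°) = -112.91°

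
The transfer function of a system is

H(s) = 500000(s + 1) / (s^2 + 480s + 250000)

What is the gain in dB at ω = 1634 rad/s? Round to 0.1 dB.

50.1 dB

At s = jω = j1634:
zero (s+1): 1 + j1634 → |·| = √(1²+1634²) = √2669957 ≈ 1634, ∠ = arctan(1634/1) ≈ 89.96°
quadratic: (j1634)² + 480·j1634 + 250000 = -2419956 + j784320 → |·| ≈ 2.5439e+06, ∠ ≈ 162.04°
|H| = 500000 · 1634 / 2.5439e+06 ≈ 321.16
Gain = 20 log₁₀(321.16) ≈ 50.13 dB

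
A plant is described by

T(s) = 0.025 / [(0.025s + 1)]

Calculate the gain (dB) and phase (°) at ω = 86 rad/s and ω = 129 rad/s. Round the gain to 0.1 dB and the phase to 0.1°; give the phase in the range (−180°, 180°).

At ω = 86 rad/s:
pole (1 + j86·0.025) = 1 + j2.15 → |·| ≈ 2.3712, ∠ ≈ 65.06°
|T| = 0.025 · 1 / (2.3712) ≈ 0.010543
Gain = 20 log₁₀(0.010543) ≈ -39.54 dB
∠T = (0°) − (65.06°) = -65.06°

At ω = 129 rad/s:
pole (1 + j129·0.025) = 1 + j3.225 → |·| ≈ 3.3765, ∠ ≈ 72.77°
|T| = 0.025 · 1 / (3.3765) ≈ 0.0074041
Gain = 20 log₁₀(0.0074041) ≈ -42.61 dB
∠T = (0°) − (72.77°) = -72.77°

ω = 86: -39.5 dB, -65.1°; ω = 129: -42.6 dB, -72.8°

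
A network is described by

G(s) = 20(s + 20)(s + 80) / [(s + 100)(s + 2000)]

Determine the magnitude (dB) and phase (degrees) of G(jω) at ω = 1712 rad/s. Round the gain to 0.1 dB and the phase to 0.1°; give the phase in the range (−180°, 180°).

22.3 dB, 49.4°

At s = jω = j1712:
zero (s+20): 20 + j1712 → |·| = √(20²+1712²) = √2931344 ≈ 1712.1, ∠ = arctan(1712/20) ≈ 89.33°
zero (s+80): 80 + j1712 → |·| = √(80²+1712²) = √2937344 ≈ 1713.9, ∠ = arctan(1712/80) ≈ 87.32°
pole (s+100): 100 + j1712 → |·| = √(100²+1712²) = √2940944 ≈ 1714.9, ∠ = arctan(1712/100) ≈ 86.66°
pole (s+2000): 2000 + j1712 → |·| = √(2000²+1712²) = √6930944 ≈ 2632.7, ∠ = arctan(1712/2000) ≈ 40.56°
|G| = 20 · 2.9344e+06 / 4.5148e+06 ≈ 12.999
Gain = 20 log₁₀(12.999) ≈ 22.28 dB
∠G = 176.65° − 127.22° = 49.43°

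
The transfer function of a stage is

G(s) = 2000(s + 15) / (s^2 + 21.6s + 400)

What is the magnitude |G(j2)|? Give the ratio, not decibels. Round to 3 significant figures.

At s = jω = j2:
zero (s+15): 15 + j2 → |·| = √(15²+2²) = √229 ≈ 15.133, ∠ = arctan(2/15) ≈ 7.59°
quadratic: (j2)² + 21.6·j2 + 400 = 396 + j43.2 → |·| ≈ 398.35, ∠ ≈ 6.23°
|G| = 2000 · 15.133 / 398.35 ≈ 75.978

76.0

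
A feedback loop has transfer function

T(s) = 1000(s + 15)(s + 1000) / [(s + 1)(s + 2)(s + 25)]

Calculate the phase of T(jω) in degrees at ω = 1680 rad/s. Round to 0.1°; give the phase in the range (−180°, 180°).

At s = jω = j1680:
zero (s+15): 15 + j1680 → |·| = √(15²+1680²) = √2822625 ≈ 1680.1, ∠ = arctan(1680/15) ≈ 89.49°
zero (s+1000): 1000 + j1680 → |·| = √(1000²+1680²) = √3822400 ≈ 1955.1, ∠ = arctan(1680/1000) ≈ 59.24°
pole (s+1): 1 + j1680 → |·| = √(1²+1680²) = √2822401 ≈ 1680, ∠ = arctan(1680/1) ≈ 89.97°
pole (s+2): 2 + j1680 → |·| = √(2²+1680²) = √2822404 ≈ 1680, ∠ = arctan(1680/2) ≈ 89.93°
pole (s+25): 25 + j1680 → |·| = √(25²+1680²) = √2823025 ≈ 1680.2, ∠ = arctan(1680/25) ≈ 89.15°
∠T = 148.73° − 269.05° = -120.32°

-120.3°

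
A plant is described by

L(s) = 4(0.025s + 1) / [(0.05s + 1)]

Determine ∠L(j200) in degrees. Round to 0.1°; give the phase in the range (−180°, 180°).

-5.6°

At ω = 200 rad/s:
zero (1 + j200·0.025) = 1 + j5 → |·| ≈ 5.099, ∠ ≈ 78.69°
pole (1 + j200·0.05) = 1 + j10 → |·| ≈ 10.05, ∠ ≈ 84.29°
∠L = (78.69°) − (84.29°) = -5.60°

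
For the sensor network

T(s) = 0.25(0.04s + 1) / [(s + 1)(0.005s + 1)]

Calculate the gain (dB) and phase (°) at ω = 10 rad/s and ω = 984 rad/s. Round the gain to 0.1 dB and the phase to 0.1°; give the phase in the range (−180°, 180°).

At ω = 10 rad/s:
zero (1 + j10·0.04) = 1 + j0.4 → |·| ≈ 1.077, ∠ ≈ 21.80°
pole (1 + j10·1) = 1 + j10 → |·| ≈ 10.05, ∠ ≈ 84.29°
pole (1 + j10·0.005) = 1 + j0.05 → |·| ≈ 1.0012, ∠ ≈ 2.86°
|T| = 0.25 · 1.077 / (10.05 · 1.0012) ≈ 0.026759
Gain = 20 log₁₀(0.026759) ≈ -31.45 dB
∠T = (21.80°) − (84.29° + 2.86°) = -65.35°

At ω = 984 rad/s:
zero (1 + j984·0.04) = 1 + j39.36 → |·| ≈ 39.373, ∠ ≈ 88.54°
pole (1 + j984·1) = 1 + j984 → |·| ≈ 984, ∠ ≈ 89.94°
pole (1 + j984·0.005) = 1 + j4.92 → |·| ≈ 5.0206, ∠ ≈ 78.51°
|T| = 0.25 · 39.373 / (984 · 5.0206) ≈ 0.0019925
Gain = 20 log₁₀(0.0019925) ≈ -54.01 dB
∠T = (88.54°) − (89.94° + 78.51°) = -79.91°

ω = 10: -31.5 dB, -65.4°; ω = 984: -54.0 dB, -79.9°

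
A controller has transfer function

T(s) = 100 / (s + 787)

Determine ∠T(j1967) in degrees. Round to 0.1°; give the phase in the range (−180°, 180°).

-68.2°

At s = jω = j1967:
pole (s+787): 787 + j1967 → |·| = √(787²+1967²) = √4488458 ≈ 2118.6, ∠ = arctan(1967/787) ≈ 68.19°
∠T = 0.00° − 68.19° = -68.19°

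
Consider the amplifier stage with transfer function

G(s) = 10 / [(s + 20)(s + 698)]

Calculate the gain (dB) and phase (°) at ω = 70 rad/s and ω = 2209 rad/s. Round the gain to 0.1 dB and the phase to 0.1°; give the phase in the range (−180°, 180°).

ω = 70: -74.2 dB, -79.8°; ω = 2209: -114.2 dB, -161.9°

At s = jω = j70:
pole (s+20): 20 + j70 → |·| = √(20²+70²) = √5300 ≈ 72.801, ∠ = arctan(70/20) ≈ 74.05°
pole (s+698): 698 + j70 → |·| = √(698²+70²) = √492104 ≈ 701.5, ∠ = arctan(70/698) ≈ 5.73°
|G| = 10 / 51070 ≈ 0.00019581
Gain = 20 log₁₀(0.00019581) ≈ -74.16 dB
∠G = 0.00° − 79.78° = -79.78°

At s = jω = j2209:
pole (s+20): 20 + j2209 → |·| = √(20²+2209²) = √4880081 ≈ 2209.1, ∠ = arctan(2209/20) ≈ 89.48°
pole (s+698): 698 + j2209 → |·| = √(698²+2209²) = √5366885 ≈ 2316.7, ∠ = arctan(2209/698) ≈ 72.46°
|G| = 10 / 5.1178e+06 ≈ 1.954e-06
Gain = 20 log₁₀(1.954e-06) ≈ -114.18 dB
∠G = 0.00° − 161.94° = -161.94°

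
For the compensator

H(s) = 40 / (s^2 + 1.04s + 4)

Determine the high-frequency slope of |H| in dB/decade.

-40 dB/decade

Each pole contributes −20 dB/decade at high frequency; each zero contributes +20 dB/decade.
Net: 0 zero(s) − 2 pole(s) → -40 dB/decade.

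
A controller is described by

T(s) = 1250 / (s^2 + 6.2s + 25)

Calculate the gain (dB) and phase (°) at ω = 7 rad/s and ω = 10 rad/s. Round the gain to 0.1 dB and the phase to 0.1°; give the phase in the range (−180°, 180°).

At s = jω = j7:
quadratic: (j7)² + 6.2·j7 + 25 = -24 + j43.4 → |·| ≈ 49.594, ∠ ≈ 118.94°
|T| = 1250 / 49.594 ≈ 25.205
Gain = 20 log₁₀(25.205) ≈ 28.03 dB
∠T = 0.00° − 118.94° = -118.94°

At s = jω = j10:
quadratic: (j10)² + 6.2·j10 + 25 = -75 + j62 → |·| ≈ 97.309, ∠ ≈ 140.42°
|T| = 1250 / 97.309 ≈ 12.846
Gain = 20 log₁₀(12.846) ≈ 22.18 dB
∠T = 0.00° − 140.42° = -140.42°

ω = 7: 28.0 dB, -118.9°; ω = 10: 22.2 dB, -140.4°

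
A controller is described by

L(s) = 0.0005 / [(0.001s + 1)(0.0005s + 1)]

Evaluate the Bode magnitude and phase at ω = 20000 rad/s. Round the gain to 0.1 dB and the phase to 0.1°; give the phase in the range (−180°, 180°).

At ω = 20000 rad/s:
pole (1 + j20000·0.001) = 1 + j20 → |·| ≈ 20.025, ∠ ≈ 87.14°
pole (1 + j20000·0.0005) = 1 + j10 → |·| ≈ 10.05, ∠ ≈ 84.29°
|L| = 0.0005 · 1 / (20.025 · 10.05) ≈ 2.4845e-06
Gain = 20 log₁₀(2.4845e-06) ≈ -112.10 dB
∠L = (0°) − (87.14° + 84.29°) = -171.43°

-112.1 dB, -171.4°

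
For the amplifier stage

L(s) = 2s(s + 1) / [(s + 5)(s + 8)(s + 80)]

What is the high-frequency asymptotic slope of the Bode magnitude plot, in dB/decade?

Each pole contributes −20 dB/decade at high frequency; each zero contributes +20 dB/decade.
Net: 2 zero(s) − 3 pole(s) → -20 dB/decade.

-20 dB/decade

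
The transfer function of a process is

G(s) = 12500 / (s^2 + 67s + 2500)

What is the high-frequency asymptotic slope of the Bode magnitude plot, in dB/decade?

-40 dB/decade

Each pole contributes −20 dB/decade at high frequency; each zero contributes +20 dB/decade.
Net: 0 zero(s) − 2 pole(s) → -40 dB/decade.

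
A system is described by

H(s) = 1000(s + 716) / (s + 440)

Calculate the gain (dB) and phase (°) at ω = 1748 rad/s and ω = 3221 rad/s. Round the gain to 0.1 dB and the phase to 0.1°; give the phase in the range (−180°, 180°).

ω = 1748: 60.4 dB, -8.1°; ω = 3221: 60.1 dB, -4.8°

At s = jω = j1748:
zero (s+716): 716 + j1748 → |·| = √(716²+1748²) = √3568160 ≈ 1889, ∠ = arctan(1748/716) ≈ 67.73°
pole (s+440): 440 + j1748 → |·| = √(440²+1748²) = √3249104 ≈ 1802.5, ∠ = arctan(1748/440) ≈ 75.87°
|H| = 1000 · 1889 / 1802.5 ≈ 1048
Gain = 20 log₁₀(1048) ≈ 60.41 dB
∠H = 67.73° − 75.87° = -8.14°

At s = jω = j3221:
zero (s+716): 716 + j3221 → |·| = √(716²+3221²) = √10887497 ≈ 3299.6, ∠ = arctan(3221/716) ≈ 77.47°
pole (s+440): 440 + j3221 → |·| = √(440²+3221²) = √10568441 ≈ 3250.9, ∠ = arctan(3221/440) ≈ 82.22°
|H| = 1000 · 3299.6 / 3250.9 ≈ 1015
Gain = 20 log₁₀(1015) ≈ 60.13 dB
∠H = 77.47° − 82.22° = -4.75°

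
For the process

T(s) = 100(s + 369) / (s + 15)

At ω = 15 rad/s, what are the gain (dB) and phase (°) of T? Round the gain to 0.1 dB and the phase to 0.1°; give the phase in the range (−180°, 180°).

64.8 dB, -42.7°

At s = jω = j15:
zero (s+369): 369 + j15 → |·| = √(369²+15²) = √136386 ≈ 369.3, ∠ = arctan(15/369) ≈ 2.33°
pole (s+15): 15 + j15 → |·| = √(15²+15²) = √450 ≈ 21.213, ∠ = arctan(15/15) ≈ 45.00°
|T| = 100 · 369.3 / 21.213 ≈ 1740.9
Gain = 20 log₁₀(1740.9) ≈ 64.82 dB
∠T = 2.33° − 45.00° = -42.67°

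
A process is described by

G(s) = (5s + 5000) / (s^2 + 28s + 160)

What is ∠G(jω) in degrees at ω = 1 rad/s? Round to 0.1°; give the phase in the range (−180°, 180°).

Substitute s = j1:
Numerator: 5(j1) + 5000 = 5000 + j5
Denominator: (j1)^2 + 28(j1) + 160 = 159 + j28
|N| = √(5000² + 5²) ≈ 5000, ∠N ≈ 0.06°
|D| = √(159² + 28²) ≈ 161.45, ∠D ≈ 9.99°
∠G = 0.06° − 9.99° = -9.93°

-9.9°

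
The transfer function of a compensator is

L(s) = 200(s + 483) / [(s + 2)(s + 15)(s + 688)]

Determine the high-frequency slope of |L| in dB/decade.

Each pole contributes −20 dB/decade at high frequency; each zero contributes +20 dB/decade.
Net: 1 zero(s) − 3 pole(s) → -40 dB/decade.

-40 dB/decade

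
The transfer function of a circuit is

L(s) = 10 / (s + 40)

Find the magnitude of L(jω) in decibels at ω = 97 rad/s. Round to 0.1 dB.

-20.4 dB

At s = jω = j97:
pole (s+40): 40 + j97 → |·| = √(40²+97²) = √11009 ≈ 104.92, ∠ = arctan(97/40) ≈ 67.59°
|L| = 10 / 104.92 ≈ 0.095311
Gain = 20 log₁₀(0.095311) ≈ -20.42 dB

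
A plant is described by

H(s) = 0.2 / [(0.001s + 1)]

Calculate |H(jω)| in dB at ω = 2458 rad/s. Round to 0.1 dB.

At ω = 2458 rad/s:
pole (1 + j2458·0.001) = 1 + j2.458 → |·| ≈ 2.6536, ∠ ≈ 67.86°
|H| = 0.2 · 1 / (2.6536) ≈ 0.075369
Gain = 20 log₁₀(0.075369) ≈ -22.46 dB

-22.5 dB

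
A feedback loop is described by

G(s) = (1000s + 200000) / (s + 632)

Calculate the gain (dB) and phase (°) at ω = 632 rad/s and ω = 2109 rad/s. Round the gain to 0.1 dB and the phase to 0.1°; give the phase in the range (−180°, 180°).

ω = 632: 57.4 dB, 27.4°; ω = 2109: 59.7 dB, 11.3°

Substitute s = j632:
Numerator: 1000(j632) + 200000 = 200000 + j632000
Denominator: (j632) + 632 = 632 + j632
|N| = √(200000² + 632000²) ≈ 6.6289e+05, ∠N ≈ 72.44°
|D| = √(632² + 632²) ≈ 893.78, ∠D ≈ 45.00°
|G| = 6.6289e+05 / 893.78 ≈ 741.67
Gain = 20 log₁₀(741.67) ≈ 57.40 dB
∠G = 72.44° − 45.00° = 27.44°

Substitute s = j2109:
Numerator: 1000(j2109) + 200000 = 200000 + j2109000
Denominator: (j2109) + 632 = 632 + j2109
|N| = √(200000² + 2109000²) ≈ 2.1185e+06, ∠N ≈ 84.58°
|D| = √(632² + 2109²) ≈ 2201.7, ∠D ≈ 73.32°
|G| = 2.1185e+06 / 2201.7 ≈ 962.21
Gain = 20 log₁₀(962.21) ≈ 59.67 dB
∠G = 84.58° − 73.32° = 11.26°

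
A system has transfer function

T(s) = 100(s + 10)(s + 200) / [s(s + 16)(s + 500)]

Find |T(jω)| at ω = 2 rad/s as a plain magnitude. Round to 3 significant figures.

At s = jω = j2:
zero (s+10): 10 + j2 → |·| = √(10²+2²) = √104 ≈ 10.198, ∠ = arctan(2/10) ≈ 11.31°
zero (s+200): 200 + j2 → |·| = √(200²+2²) = √40004 ≈ 200.01, ∠ = arctan(2/200) ≈ 0.57°
pole (s+16): 16 + j2 → |·| = √(16²+2²) = √260 ≈ 16.125, ∠ = arctan(2/16) ≈ 7.13°
pole (s+500): 500 + j2 → |·| = √(500²+2²) = √250004 ≈ 500, ∠ = arctan(2/500) ≈ 0.23°
pole at origin: |s| = 2, ∠ = 90.00° (in denominator)
|T| = 100 · 2039.7 / 16125 ≈ 12.649

12.6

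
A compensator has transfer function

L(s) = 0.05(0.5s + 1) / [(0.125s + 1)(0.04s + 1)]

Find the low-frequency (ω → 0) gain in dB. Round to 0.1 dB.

-26.0 dB

L(0) = 0.05 · 1 / 1 = 0.05
20 log₁₀(0.05) ≈ -26.02 dB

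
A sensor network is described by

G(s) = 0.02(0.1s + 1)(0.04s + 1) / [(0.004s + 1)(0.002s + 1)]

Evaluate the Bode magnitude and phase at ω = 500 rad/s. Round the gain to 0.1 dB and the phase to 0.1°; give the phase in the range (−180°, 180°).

At ω = 500 rad/s:
zero (1 + j500·0.1) = 1 + j50 → |·| ≈ 50.01, ∠ ≈ 88.85°
zero (1 + j500·0.04) = 1 + j20 → |·| ≈ 20.025, ∠ ≈ 87.14°
pole (1 + j500·0.004) = 1 + j2 → |·| ≈ 2.2361, ∠ ≈ 63.43°
pole (1 + j500·0.002) = 1 + j1 → |·| ≈ 1.4142, ∠ ≈ 45.00°
|G| = 0.02 · 50.01 · 20.025 / (2.2361 · 1.4142) ≈ 6.3337
Gain = 20 log₁₀(6.3337) ≈ 16.03 dB
∠G = (88.85° + 87.14°) − (63.43° + 45.00°) = 67.56°

16.0 dB, 67.6°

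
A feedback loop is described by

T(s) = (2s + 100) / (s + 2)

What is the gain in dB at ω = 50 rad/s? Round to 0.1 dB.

Substitute s = j50:
Numerator: 2(j50) + 100 = 100 + j100
Denominator: (j50) + 2 = 2 + j50
|N| = √(100² + 100²) ≈ 141.42, ∠N ≈ 45.00°
|D| = √(2² + 50²) ≈ 50.04, ∠D ≈ 87.71°
|T| = 141.42 / 50.04 ≈ 2.8261
Gain = 20 log₁₀(2.8261) ≈ 9.02 dB

9.0 dB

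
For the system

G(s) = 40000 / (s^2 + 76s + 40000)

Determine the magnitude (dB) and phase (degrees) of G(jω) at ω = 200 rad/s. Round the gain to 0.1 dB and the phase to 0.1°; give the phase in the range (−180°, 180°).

8.4 dB, -90.0°

At s = jω = j200:
quadratic: (j200)² + 76·j200 + 40000 = 0 + j15200 → |·| ≈ 15200, ∠ ≈ 90.00°
|G| = 40000 / 15200 ≈ 2.6316
Gain = 20 log₁₀(2.6316) ≈ 8.40 dB
∠G = 0.00° − 90.00° = -90.00°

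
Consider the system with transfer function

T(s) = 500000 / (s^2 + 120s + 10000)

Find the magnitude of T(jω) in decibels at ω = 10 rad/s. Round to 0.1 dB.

At s = jω = j10:
quadratic: (j10)² + 120·j10 + 10000 = 9900 + j1200 → |·| ≈ 9972.5, ∠ ≈ 6.91°
|T| = 500000 / 9972.5 ≈ 50.138
Gain = 20 log₁₀(50.138) ≈ 34.00 dB

34.0 dB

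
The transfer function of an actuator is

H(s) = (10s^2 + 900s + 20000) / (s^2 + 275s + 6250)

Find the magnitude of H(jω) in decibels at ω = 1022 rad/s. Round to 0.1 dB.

19.8 dB

Substitute s = j1022:
Numerator: 10(j1022)^2 + 900(j1022) + 20000 = -10424840 + j919800
Denominator: (j1022)^2 + 275(j1022) + 6250 = -1038234 + j281050
|N| = √(10424840² + 919800²) ≈ 1.0465e+07, ∠N ≈ 174.96°
|D| = √(1038234² + 281050²) ≈ 1.0756e+06, ∠D ≈ 164.85°
|H| = 1.0465e+07 / 1.0756e+06 ≈ 9.7295
Gain = 20 log₁₀(9.7295) ≈ 19.76 dB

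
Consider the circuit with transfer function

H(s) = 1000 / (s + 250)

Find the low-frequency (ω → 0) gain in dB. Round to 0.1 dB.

12.0 dB

H(0) = 1000 / (250) = 4
20 log₁₀(4) ≈ 12.04 dB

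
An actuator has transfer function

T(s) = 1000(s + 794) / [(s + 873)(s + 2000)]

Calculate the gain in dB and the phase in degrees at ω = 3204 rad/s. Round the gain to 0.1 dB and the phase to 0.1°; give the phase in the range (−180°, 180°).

-11.6 dB, -56.7°

At s = jω = j3204:
zero (s+794): 794 + j3204 → |·| = √(794²+3204²) = √10896052 ≈ 3300.9, ∠ = arctan(3204/794) ≈ 76.08°
pole (s+873): 873 + j3204 → |·| = √(873²+3204²) = √11027745 ≈ 3320.8, ∠ = arctan(3204/873) ≈ 74.76°
pole (s+2000): 2000 + j3204 → |·| = √(2000²+3204²) = √14265616 ≈ 3777, ∠ = arctan(3204/2000) ≈ 58.03°
|T| = 1000 · 3300.9 / 1.2543e+07 ≈ 0.26317
Gain = 20 log₁₀(0.26317) ≈ -11.60 dB
∠T = 76.08° − 132.79° = -56.71°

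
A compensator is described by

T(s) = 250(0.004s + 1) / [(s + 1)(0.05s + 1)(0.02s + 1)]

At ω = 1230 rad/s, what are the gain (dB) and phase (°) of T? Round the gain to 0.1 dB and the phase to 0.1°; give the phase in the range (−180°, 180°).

At ω = 1230 rad/s:
zero (1 + j1230·0.004) = 1 + j4.92 → |·| ≈ 5.0206, ∠ ≈ 78.51°
pole (1 + j1230·1) = 1 + j1230 → |·| ≈ 1230, ∠ ≈ 89.95°
pole (1 + j1230·0.05) = 1 + j61.5 → |·| ≈ 61.508, ∠ ≈ 89.07°
pole (1 + j1230·0.02) = 1 + j24.6 → |·| ≈ 24.62, ∠ ≈ 87.67°
|T| = 250 · 5.0206 / (1230 · 61.508 · 24.62) ≈ 0.00067386
Gain = 20 log₁₀(0.00067386) ≈ -63.43 dB
∠T = (78.51°) − (89.95° + 89.07° + 87.67°) = -188.18° ≡ 171.82° (principal value)

-63.4 dB, 171.8°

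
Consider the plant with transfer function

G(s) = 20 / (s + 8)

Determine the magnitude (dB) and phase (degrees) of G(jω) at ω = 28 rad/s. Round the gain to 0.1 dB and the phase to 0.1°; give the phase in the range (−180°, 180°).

-3.3 dB, -74.1°

Substitute s = j28:
Numerator: 20 = 20 + j0
Denominator: (j28) + 8 = 8 + j28
|N| = √(20² + 0²) ≈ 20, ∠N ≈ 0.00°
|D| = √(8² + 28²) ≈ 29.12, ∠D ≈ 74.05°
|G| = 20 / 29.12 ≈ 0.68681
Gain = 20 log₁₀(0.68681) ≈ -3.26 dB
∠G = 0.00° − 74.05° = -74.05°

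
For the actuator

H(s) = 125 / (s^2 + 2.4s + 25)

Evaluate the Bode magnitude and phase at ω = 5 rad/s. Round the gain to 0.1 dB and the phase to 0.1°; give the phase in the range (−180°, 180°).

20.4 dB, -90.0°

At s = jω = j5:
quadratic: (j5)² + 2.4·j5 + 25 = 0 + j12 → |·| ≈ 12, ∠ ≈ 90.00°
|H| = 125 / 12 ≈ 10.417
Gain = 20 log₁₀(10.417) ≈ 20.35 dB
∠H = 0.00° − 90.00° = -90.00°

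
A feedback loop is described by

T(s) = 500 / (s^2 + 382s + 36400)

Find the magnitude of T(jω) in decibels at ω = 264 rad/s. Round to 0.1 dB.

Substitute s = j264:
Numerator: 500 = 500 + j0
Denominator: (j264)^2 + 382(j264) + 36400 = -33296 + j100848
|N| = √(500² + 0²) ≈ 500, ∠N ≈ 0.00°
|D| = √(33296² + 100848²) ≈ 1.062e+05, ∠D ≈ 108.27°
|T| = 500 / 1.062e+05 ≈ 0.0047081
Gain = 20 log₁₀(0.0047081) ≈ -46.54 dB

-46.5 dB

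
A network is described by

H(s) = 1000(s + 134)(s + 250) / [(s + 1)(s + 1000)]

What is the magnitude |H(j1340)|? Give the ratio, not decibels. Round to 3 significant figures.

At s = jω = j1340:
zero (s+134): 134 + j1340 → |·| = √(134²+1340²) = √1813556 ≈ 1346.7, ∠ = arctan(1340/134) ≈ 84.29°
zero (s+250): 250 + j1340 → |·| = √(250²+1340²) = √1858100 ≈ 1363.1, ∠ = arctan(1340/250) ≈ 79.43°
pole (s+1): 1 + j1340 → |·| = √(1²+1340²) = √1795601 ≈ 1340, ∠ = arctan(1340/1) ≈ 89.96°
pole (s+1000): 1000 + j1340 → |·| = √(1000²+1340²) = √2795600 ≈ 1672, ∠ = arctan(1340/1000) ≈ 53.27°
|H| = 1000 · 1.8357e+06 / 2.2405e+06 ≈ 819.33

819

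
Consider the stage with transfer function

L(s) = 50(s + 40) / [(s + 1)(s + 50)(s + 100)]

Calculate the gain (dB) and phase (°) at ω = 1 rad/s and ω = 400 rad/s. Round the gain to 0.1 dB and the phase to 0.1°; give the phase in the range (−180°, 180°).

ω = 1: -11.0 dB, -45.3°; ω = 400: -70.4 dB, -164.4°

At s = jω = j1:
zero (s+40): 40 + j1 → |·| = √(40²+1²) = √1601 ≈ 40.012, ∠ = arctan(1/40) ≈ 1.43°
pole (s+1): 1 + j1 → |·| = √(1²+1²) = √2 ≈ 1.4142, ∠ = arctan(1/1) ≈ 45.00°
pole (s+50): 50 + j1 → |·| = √(50²+1²) = √2501 ≈ 50.01, ∠ = arctan(1/50) ≈ 1.15°
pole (s+100): 100 + j1 → |·| = √(100²+1²) = √10001 ≈ 100, ∠ = arctan(1/100) ≈ 0.57°
|L| = 50 · 40.012 / 7072.4 ≈ 0.28287
Gain = 20 log₁₀(0.28287) ≈ -10.97 dB
∠L = 1.43° − 46.72° = -45.29°

At s = jω = j400:
zero (s+40): 40 + j400 → |·| = √(40²+400²) = √161600 ≈ 402, ∠ = arctan(400/40) ≈ 84.29°
pole (s+1): 1 + j400 → |·| = √(1²+400²) = √160001 ≈ 400, ∠ = arctan(400/1) ≈ 89.86°
pole (s+50): 50 + j400 → |·| = √(50²+400²) = √162500 ≈ 403.11, ∠ = arctan(400/50) ≈ 82.87°
pole (s+100): 100 + j400 → |·| = √(100²+400²) = √170000 ≈ 412.31, ∠ = arctan(400/100) ≈ 75.96°
|L| = 50 · 402 / 6.6483e+07 ≈ 0.00030233
Gain = 20 log₁₀(0.00030233) ≈ -70.39 dB
∠L = 84.29° − 248.69° = -164.40°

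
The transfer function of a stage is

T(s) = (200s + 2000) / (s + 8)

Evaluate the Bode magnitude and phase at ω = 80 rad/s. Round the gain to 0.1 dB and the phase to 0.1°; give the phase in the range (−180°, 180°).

46.0 dB, -1.4°

Substitute s = j80:
Numerator: 200(j80) + 2000 = 2000 + j16000
Denominator: (j80) + 8 = 8 + j80
|N| = √(2000² + 16000²) ≈ 16125, ∠N ≈ 82.87°
|D| = √(8² + 80²) ≈ 80.399, ∠D ≈ 84.29°
|T| = 16125 / 80.399 ≈ 200.56
Gain = 20 log₁₀(200.56) ≈ 46.04 dB
∠T = 82.87° − 84.29° = -1.42°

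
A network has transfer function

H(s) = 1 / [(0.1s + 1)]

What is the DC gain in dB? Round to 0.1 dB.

H(0) = 1 · 1 / 1 = 1
20 log₁₀(1) ≈ 0.00 dB

0.0 dB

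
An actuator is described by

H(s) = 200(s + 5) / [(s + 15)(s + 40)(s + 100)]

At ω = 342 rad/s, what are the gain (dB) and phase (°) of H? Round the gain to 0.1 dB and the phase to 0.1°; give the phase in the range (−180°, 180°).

-55.8 dB, -155.4°

At s = jω = j342:
zero (s+5): 5 + j342 → |·| = √(5²+342²) = √116989 ≈ 342.04, ∠ = arctan(342/5) ≈ 89.16°
pole (s+15): 15 + j342 → |·| = √(15²+342²) = √117189 ≈ 342.33, ∠ = arctan(342/15) ≈ 87.49°
pole (s+40): 40 + j342 → |·| = √(40²+342²) = √118564 ≈ 344.33, ∠ = arctan(342/40) ≈ 83.33°
pole (s+100): 100 + j342 → |·| = √(100²+342²) = √126964 ≈ 356.32, ∠ = arctan(342/100) ≈ 73.70°
|H| = 200 · 342.04 / 4.2001e+07 ≈ 0.0016287
Gain = 20 log₁₀(0.0016287) ≈ -55.76 dB
∠H = 89.16° − 244.52° = -155.36°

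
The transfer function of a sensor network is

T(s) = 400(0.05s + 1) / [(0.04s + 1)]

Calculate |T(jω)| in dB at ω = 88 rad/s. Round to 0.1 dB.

At ω = 88 rad/s:
zero (1 + j88·0.05) = 1 + j4.4 → |·| ≈ 4.5122, ∠ ≈ 77.20°
pole (1 + j88·0.04) = 1 + j3.52 → |·| ≈ 3.6593, ∠ ≈ 74.14°
|T| = 400 · 4.5122 / (3.6593) ≈ 493.23
Gain = 20 log₁₀(493.23) ≈ 53.86 dB

53.9 dB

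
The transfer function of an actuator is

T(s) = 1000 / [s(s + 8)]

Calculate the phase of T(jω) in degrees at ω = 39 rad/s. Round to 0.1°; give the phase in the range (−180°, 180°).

-168.4°

At s = jω = j39:
pole (s+8): 8 + j39 → |·| = √(8²+39²) = √1585 ≈ 39.812, ∠ = arctan(39/8) ≈ 78.41°
pole at origin: |s| = 39, ∠ = 90.00° (in denominator)
∠T = 0.00° − 168.41° = -168.41°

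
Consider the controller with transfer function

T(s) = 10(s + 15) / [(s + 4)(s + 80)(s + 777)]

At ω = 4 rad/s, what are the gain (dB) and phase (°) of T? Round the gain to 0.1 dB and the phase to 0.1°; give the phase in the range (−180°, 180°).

At s = jω = j4:
zero (s+15): 15 + j4 → |·| = √(15²+4²) = √241 ≈ 15.524, ∠ = arctan(4/15) ≈ 14.93°
pole (s+4): 4 + j4 → |·| = √(4²+4²) = √32 ≈ 5.6569, ∠ = arctan(4/4) ≈ 45.00°
pole (s+80): 80 + j4 → |·| = √(80²+4²) = √6416 ≈ 80.1, ∠ = arctan(4/80) ≈ 2.86°
pole (s+777): 777 + j4 → |·| = √(777²+4²) = √603745 ≈ 777.01, ∠ = arctan(4/777) ≈ 0.29°
|T| = 10 · 15.524 / 3.5208e+05 ≈ 0.00044092
Gain = 20 log₁₀(0.00044092) ≈ -67.11 dB
∠T = 14.93° − 48.15° = -33.22°

-67.1 dB, -33.2°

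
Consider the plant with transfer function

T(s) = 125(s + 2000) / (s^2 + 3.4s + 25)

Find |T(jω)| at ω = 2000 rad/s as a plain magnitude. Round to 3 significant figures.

0.0884

At s = jω = j2000:
zero (s+2000): 2000 + j2000 → |·| = √(2000²+2000²) = √8000000 ≈ 2828.4, ∠ = arctan(2000/2000) ≈ 45.00°
quadratic: (j2000)² + 3.4·j2000 + 25 = -3999975 + j6800 → |·| ≈ 4e+06, ∠ ≈ 179.90°
|T| = 125 · 2828.4 / 4e+06 ≈ 0.088387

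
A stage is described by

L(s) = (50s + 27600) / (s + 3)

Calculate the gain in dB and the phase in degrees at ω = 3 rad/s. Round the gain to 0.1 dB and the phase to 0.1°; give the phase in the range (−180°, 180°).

76.3 dB, -44.7°

Substitute s = j3:
Numerator: 50(j3) + 27600 = 27600 + j150
Denominator: (j3) + 3 = 3 + j3
|N| = √(27600² + 150²) ≈ 27600, ∠N ≈ 0.31°
|D| = √(3² + 3²) ≈ 4.2426, ∠D ≈ 45.00°
|L| = 27600 / 4.2426 ≈ 6505.4
Gain = 20 log₁₀(6505.4) ≈ 76.27 dB
∠L = 0.31° − 45.00° = -44.69°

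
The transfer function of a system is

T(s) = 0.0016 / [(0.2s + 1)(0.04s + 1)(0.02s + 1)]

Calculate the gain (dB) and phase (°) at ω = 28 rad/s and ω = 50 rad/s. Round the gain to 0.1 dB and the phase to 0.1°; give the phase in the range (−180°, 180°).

ω = 28: -75.7 dB, -157.4°; ω = 50: -86.0 dB, 167.3°

At ω = 28 rad/s:
pole (1 + j28·0.2) = 1 + j5.6 → |·| ≈ 5.6886, ∠ ≈ 79.88°
pole (1 + j28·0.04) = 1 + j1.12 → |·| ≈ 1.5015, ∠ ≈ 48.24°
pole (1 + j28·0.02) = 1 + j0.56 → |·| ≈ 1.1461, ∠ ≈ 29.25°
|T| = 0.0016 · 1 / (5.6886 · 1.5015 · 1.1461) ≈ 0.00016344
Gain = 20 log₁₀(0.00016344) ≈ -75.73 dB
∠T = (0°) − (79.88° + 48.24° + 29.25°) = -157.37°

At ω = 50 rad/s:
pole (1 + j50·0.2) = 1 + j10 → |·| ≈ 10.05, ∠ ≈ 84.29°
pole (1 + j50·0.04) = 1 + j2 → |·| ≈ 2.2361, ∠ ≈ 63.43°
pole (1 + j50·0.02) = 1 + j1 → |·| ≈ 1.4142, ∠ ≈ 45.00°
|T| = 0.0016 · 1 / (10.05 · 2.2361 · 1.4142) ≈ 5.0344e-05
Gain = 20 log₁₀(5.0344e-05) ≈ -85.96 dB
∠T = (0°) − (84.29° + 63.43° + 45.00°) = -192.72° ≡ 167.28° (principal value)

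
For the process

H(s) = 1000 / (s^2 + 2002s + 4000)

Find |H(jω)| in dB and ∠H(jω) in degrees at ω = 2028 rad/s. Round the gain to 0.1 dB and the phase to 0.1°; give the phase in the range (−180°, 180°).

Substitute s = j2028:
Numerator: 1000 = 1000 + j0
Denominator: (j2028)^2 + 2002(j2028) + 4000 = -4108784 + j4060056
|N| = √(1000² + 0²) ≈ 1000, ∠N ≈ 0.00°
|D| = √(4108784² + 4060056²) ≈ 5.7763e+06, ∠D ≈ 135.34°
|H| = 1000 / 5.7763e+06 ≈ 0.00017312
Gain = 20 log₁₀(0.00017312) ≈ -75.23 dB
∠H = 0.00° − 135.34° = -135.34°

-75.2 dB, -135.3°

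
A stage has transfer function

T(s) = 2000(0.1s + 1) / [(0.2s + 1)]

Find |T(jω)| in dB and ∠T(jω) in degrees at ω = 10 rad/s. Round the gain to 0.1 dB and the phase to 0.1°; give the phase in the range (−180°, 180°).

62.0 dB, -18.4°

At ω = 10 rad/s:
zero (1 + j10·0.1) = 1 + j1 → |·| ≈ 1.4142, ∠ ≈ 45.00°
pole (1 + j10·0.2) = 1 + j2 → |·| ≈ 2.2361, ∠ ≈ 63.43°
|T| = 2000 · 1.4142 / (2.2361) ≈ 1264.9
Gain = 20 log₁₀(1264.9) ≈ 62.04 dB
∠T = (45.00°) − (63.43°) = -18.43°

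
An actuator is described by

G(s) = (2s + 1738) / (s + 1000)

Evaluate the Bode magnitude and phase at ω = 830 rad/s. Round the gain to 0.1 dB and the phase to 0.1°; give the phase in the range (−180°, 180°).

5.3 dB, 4.0°

Substitute s = j830:
Numerator: 2(j830) + 1738 = 1738 + j1660
Denominator: (j830) + 1000 = 1000 + j830
|N| = √(1738² + 1660²) ≈ 2403.4, ∠N ≈ 43.69°
|D| = √(1000² + 830²) ≈ 1299.6, ∠D ≈ 39.69°
|G| = 2403.4 / 1299.6 ≈ 1.8493
Gain = 20 log₁₀(1.8493) ≈ 5.34 dB
∠G = 43.69° − 39.69° = 4.00°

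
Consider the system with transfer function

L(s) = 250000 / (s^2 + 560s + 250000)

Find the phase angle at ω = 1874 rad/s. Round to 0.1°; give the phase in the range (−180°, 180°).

-162.2°

At s = jω = j1874:
quadratic: (j1874)² + 560·j1874 + 250000 = -3261876 + j1049440 → |·| ≈ 3.4265e+06, ∠ ≈ 162.17°
∠L = 0.00° − 162.17° = -162.17°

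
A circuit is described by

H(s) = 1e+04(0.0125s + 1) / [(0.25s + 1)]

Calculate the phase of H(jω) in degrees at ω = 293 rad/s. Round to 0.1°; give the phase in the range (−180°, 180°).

At ω = 293 rad/s:
zero (1 + j293·0.0125) = 1 + j3.6625 → |·| ≈ 3.7966, ∠ ≈ 74.73°
pole (1 + j293·0.25) = 1 + j73.25 → |·| ≈ 73.257, ∠ ≈ 89.22°
∠H = (74.73°) − (89.22°) = -14.49°

-14.5°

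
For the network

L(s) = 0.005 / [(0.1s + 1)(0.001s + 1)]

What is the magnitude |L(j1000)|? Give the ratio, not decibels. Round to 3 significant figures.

3.54e-05

At ω = 1000 rad/s:
pole (1 + j1000·0.1) = 1 + j100 → |·| ≈ 100, ∠ ≈ 89.43°
pole (1 + j1000·0.001) = 1 + j1 → |·| ≈ 1.4142, ∠ ≈ 45.00°
|L| = 0.005 · 1 / (100 · 1.4142) ≈ 3.5356e-05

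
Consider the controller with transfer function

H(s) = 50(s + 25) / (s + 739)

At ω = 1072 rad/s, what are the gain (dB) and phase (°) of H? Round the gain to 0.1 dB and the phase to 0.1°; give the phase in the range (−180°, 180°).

32.3 dB, 33.2°

At s = jω = j1072:
zero (s+25): 25 + j1072 → |·| = √(25²+1072²) = √1149809 ≈ 1072.3, ∠ = arctan(1072/25) ≈ 88.66°
pole (s+739): 739 + j1072 → |·| = √(739²+1072²) = √1695305 ≈ 1302, ∠ = arctan(1072/739) ≈ 55.42°
|H| = 50 · 1072.3 / 1302 ≈ 41.179
Gain = 20 log₁₀(41.179) ≈ 32.29 dB
∠H = 88.66° − 55.42° = 33.24°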